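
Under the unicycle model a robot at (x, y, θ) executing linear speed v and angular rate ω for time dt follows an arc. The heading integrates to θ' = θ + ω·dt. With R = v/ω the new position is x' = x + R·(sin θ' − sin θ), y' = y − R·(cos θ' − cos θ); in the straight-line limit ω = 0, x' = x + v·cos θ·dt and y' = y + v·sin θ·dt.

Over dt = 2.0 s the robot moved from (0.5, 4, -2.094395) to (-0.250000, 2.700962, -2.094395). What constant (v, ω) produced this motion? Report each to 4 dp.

Δθ = -2.094395 − -2.094395 = 0.000000
ω = Δθ/dt = 0.000000/2.0 = 0.0000
ω = 0 → v = (Δx·cos θ + Δy·sin θ)/dt = 0.7500

v = 0.7500, ω = 0.0000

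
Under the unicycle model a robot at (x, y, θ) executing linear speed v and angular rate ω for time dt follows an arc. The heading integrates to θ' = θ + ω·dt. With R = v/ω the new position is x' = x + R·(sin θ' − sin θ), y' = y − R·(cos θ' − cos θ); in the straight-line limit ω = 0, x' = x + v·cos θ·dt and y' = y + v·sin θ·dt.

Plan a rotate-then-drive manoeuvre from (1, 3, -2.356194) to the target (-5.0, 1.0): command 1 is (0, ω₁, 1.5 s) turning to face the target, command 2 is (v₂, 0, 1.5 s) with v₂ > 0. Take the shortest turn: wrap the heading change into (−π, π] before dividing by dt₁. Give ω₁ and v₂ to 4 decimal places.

ω₁ = -0.3091, v₂ = 4.2164

heading to target = atan2(1−3, -5−1) = -2.8198
Δθ = wrap(-2.8198 − -2.3562) = -0.4636; ω₁ = Δθ/dt₁ = -0.3091
distance = √((-5−1)² + (1−3)²) = 6.3246; v₂ = distance/dt₂ = 4.2164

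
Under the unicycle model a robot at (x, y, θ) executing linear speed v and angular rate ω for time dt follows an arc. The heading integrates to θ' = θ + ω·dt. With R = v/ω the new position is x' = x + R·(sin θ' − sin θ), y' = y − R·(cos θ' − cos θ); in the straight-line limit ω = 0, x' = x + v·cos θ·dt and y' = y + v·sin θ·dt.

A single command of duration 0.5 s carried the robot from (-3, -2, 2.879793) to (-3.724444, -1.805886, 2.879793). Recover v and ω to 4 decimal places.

v = 1.5000, ω = 0.0000

Δθ = 2.879793 − 2.879793 = 0.000000
ω = Δθ/dt = 0.000000/0.5 = 0.0000
ω = 0 → v = (Δx·cos θ + Δy·sin θ)/dt = 1.5000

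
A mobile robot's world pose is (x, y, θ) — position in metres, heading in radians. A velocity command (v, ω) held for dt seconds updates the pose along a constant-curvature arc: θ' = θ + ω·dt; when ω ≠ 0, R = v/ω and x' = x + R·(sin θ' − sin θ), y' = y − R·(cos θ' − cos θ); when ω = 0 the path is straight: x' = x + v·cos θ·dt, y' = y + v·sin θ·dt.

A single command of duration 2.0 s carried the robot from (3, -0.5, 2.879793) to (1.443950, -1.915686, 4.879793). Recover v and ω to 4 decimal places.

Δθ = 4.879793 − 2.879793 = 2.000000
ω = Δθ/dt = 2.000000/2.0 = 1.0000
R = Δx/(sin θ' − sin θ) = 1.2500
v = R·ω = 1.2500·1.0000 = 1.2500

v = 1.2500, ω = 1.0000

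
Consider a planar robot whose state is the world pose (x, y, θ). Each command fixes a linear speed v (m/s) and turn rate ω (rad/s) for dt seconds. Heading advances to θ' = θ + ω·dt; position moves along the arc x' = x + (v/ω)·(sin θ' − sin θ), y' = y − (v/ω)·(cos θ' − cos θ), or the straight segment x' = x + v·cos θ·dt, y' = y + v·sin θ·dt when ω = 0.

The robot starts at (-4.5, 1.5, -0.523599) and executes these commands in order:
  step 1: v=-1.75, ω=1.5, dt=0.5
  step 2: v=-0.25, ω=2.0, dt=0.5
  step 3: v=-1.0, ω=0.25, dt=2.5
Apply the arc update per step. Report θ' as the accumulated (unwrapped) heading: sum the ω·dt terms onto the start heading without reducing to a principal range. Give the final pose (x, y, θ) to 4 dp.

(-5.5133, -0.9113, 1.8514)

step 1: θ'=0.2264 (R=-1.1667) → pose (-5.3452, 1.6265, 0.2264)
step 2: θ'=1.2264 (R=-0.1250) → pose (-5.4348, 1.5469, 1.2264)
step 3: θ'=1.8514 (R=-4.0000) → pose (-5.5133, -0.9113, 1.8514)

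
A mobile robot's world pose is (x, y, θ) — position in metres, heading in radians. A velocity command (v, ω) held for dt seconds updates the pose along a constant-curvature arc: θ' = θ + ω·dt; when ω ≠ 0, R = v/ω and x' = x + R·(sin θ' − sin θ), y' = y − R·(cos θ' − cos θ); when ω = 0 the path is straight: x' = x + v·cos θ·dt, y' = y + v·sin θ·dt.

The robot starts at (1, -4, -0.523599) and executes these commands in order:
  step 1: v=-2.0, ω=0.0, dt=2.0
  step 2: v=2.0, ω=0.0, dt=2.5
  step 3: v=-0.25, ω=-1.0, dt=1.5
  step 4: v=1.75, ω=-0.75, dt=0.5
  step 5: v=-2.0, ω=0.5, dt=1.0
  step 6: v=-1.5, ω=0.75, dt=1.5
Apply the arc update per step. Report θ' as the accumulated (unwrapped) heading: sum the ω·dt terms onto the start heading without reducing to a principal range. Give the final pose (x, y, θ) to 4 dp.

step 1: θ'=-0.5236 (straight) → pose (-2.4641, -2.0000, -0.5236)
step 2: θ'=-0.5236 (straight) → pose (1.8660, -4.5000, -0.5236)
step 3: θ'=-2.0236 (R=0.2500) → pose (1.7662, -4.1741, -2.0236)
step 4: θ'=-2.3986 (R=-2.3333) → pose (1.2465, -4.8717, -2.3986)
step 5: θ'=-1.8986 (R=-4.0000) → pose (2.3275, -3.2138, -1.8986)
step 6: θ'=-0.7736 (R=-2.0000) → pose (1.8315, -1.1390, -0.7736)

(1.8315, -1.1390, -0.7736)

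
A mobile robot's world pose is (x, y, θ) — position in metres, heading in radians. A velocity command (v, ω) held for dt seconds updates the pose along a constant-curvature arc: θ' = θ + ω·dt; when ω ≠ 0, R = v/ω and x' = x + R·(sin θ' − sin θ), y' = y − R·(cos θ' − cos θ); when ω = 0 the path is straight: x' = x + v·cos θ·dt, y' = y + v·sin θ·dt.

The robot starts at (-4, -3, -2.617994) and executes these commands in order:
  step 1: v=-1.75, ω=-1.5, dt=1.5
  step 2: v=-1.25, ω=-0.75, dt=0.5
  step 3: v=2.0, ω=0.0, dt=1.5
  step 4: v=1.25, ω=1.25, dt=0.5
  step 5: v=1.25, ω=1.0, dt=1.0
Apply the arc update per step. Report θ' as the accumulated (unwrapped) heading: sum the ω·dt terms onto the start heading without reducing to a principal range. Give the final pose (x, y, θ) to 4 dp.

step 1: θ'=-4.8680 (R=1.1667) → pose (-2.2641, -4.1912, -4.8680)
step 2: θ'=-5.2430 (R=1.6667) → pose (-2.4731, -4.7763, -5.2430)
step 3: θ'=-5.2430 (straight) → pose (-0.9550, -2.1888, -5.2430)
step 4: θ'=-4.6180 (R=1.0000) → pose (-0.8219, -1.5885, -4.6180)
step 5: θ'=-3.6180 (R=1.2500) → pose (-1.4931, -0.5955, -3.6180)

(-1.4931, -0.5955, -3.6180)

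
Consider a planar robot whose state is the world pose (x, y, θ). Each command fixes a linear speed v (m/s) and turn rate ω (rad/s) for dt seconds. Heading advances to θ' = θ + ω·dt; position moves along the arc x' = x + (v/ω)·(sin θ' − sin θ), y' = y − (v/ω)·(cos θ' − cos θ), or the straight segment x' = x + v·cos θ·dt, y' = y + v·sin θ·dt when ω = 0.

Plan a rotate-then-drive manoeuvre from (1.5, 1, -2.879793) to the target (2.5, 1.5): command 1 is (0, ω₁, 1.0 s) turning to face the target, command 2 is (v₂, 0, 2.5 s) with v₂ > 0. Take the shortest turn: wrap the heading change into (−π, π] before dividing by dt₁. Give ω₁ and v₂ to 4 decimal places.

ω₁ = -2.9397, v₂ = 0.4472

heading to target = atan2(1.5−1, 2.5−1.5) = 0.4636
Δθ = wrap(0.4636 − -2.8798) = -2.9397; ω₁ = Δθ/dt₁ = -2.9397
distance = √((2.5−1.5)² + (1.5−1)²) = 1.1180; v₂ = distance/dt₂ = 0.4472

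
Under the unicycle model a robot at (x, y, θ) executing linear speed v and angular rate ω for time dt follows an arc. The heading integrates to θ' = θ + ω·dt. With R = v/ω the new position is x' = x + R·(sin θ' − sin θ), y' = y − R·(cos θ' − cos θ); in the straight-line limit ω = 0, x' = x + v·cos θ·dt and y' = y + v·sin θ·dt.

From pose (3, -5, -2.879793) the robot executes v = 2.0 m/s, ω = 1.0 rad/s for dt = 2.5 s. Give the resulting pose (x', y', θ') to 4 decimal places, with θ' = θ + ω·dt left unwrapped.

θ' = -2.8798 + 1.0·2.5 = -0.3798
R = v/ω = 2.0/1.0 = 2.0000
x' = 3 + 2.0000·(sin -0.3798 − sin -2.8798) = 2.7762
y' = -5 − 2.0000·(cos -0.3798 − cos -2.8798) = -8.7893

(2.7762, -8.7893, -0.3798)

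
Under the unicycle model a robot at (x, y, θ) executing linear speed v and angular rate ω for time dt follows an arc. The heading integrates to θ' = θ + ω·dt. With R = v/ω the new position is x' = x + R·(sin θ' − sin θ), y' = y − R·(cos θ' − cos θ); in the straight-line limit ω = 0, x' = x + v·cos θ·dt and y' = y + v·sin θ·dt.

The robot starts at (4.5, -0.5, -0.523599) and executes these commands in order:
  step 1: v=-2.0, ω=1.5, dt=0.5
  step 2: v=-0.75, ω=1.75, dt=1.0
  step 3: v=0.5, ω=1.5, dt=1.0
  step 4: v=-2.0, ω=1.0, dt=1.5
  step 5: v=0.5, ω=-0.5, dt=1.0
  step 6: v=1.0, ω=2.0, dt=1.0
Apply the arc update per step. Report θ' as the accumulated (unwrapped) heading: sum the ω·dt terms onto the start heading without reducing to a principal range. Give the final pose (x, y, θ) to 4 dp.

step 1: θ'=0.2264 (R=-1.3333) → pose (3.5340, -0.3554, 0.2264)
step 2: θ'=1.9764 (R=-0.4286) → pose (3.2364, -0.9421, 1.9764)
step 3: θ'=3.4764 (R=0.3333) → pose (2.8206, -0.7588, 3.4764)
step 4: θ'=4.9764 (R=-2.0000) → pose (4.0941, 1.6520, 4.9764)
step 5: θ'=4.4764 (R=-1.0000) → pose (4.1011, 1.1573, 4.4764)
step 6: θ'=6.4764 (R=0.5000) → pose (4.6832, 0.5497, 6.4764)

(4.6832, 0.5497, 6.4764)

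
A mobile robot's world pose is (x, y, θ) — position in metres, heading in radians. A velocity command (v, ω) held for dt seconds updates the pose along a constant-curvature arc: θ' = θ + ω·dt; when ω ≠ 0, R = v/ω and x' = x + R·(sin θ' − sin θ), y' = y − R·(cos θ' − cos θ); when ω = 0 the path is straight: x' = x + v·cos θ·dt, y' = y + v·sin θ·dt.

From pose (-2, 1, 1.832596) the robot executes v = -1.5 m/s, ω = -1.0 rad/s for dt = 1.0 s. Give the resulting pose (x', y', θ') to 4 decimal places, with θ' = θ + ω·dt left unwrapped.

(-2.3394, -0.3977, 0.8326)

θ' = 1.8326 + -1.0·1.0 = 0.8326
R = v/ω = -1.5/-1.0 = 1.5000
x' = -2 + 1.5000·(sin 0.8326 − sin 1.8326) = -2.3394
y' = 1 − 1.5000·(cos 0.8326 − cos 1.8326) = -0.3977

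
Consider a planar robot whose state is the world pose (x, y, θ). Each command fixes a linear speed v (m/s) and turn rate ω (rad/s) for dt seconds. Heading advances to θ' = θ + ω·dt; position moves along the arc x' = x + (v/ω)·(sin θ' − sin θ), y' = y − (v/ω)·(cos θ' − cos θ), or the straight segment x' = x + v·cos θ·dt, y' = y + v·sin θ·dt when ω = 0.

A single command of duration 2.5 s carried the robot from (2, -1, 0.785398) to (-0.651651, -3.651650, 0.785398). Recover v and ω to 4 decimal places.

Δθ = 0.785398 − 0.785398 = 0.000000
ω = Δθ/dt = 0.000000/2.5 = 0.0000
ω = 0 → v = (Δx·cos θ + Δy·sin θ)/dt = -1.5000

v = -1.5000, ω = 0.0000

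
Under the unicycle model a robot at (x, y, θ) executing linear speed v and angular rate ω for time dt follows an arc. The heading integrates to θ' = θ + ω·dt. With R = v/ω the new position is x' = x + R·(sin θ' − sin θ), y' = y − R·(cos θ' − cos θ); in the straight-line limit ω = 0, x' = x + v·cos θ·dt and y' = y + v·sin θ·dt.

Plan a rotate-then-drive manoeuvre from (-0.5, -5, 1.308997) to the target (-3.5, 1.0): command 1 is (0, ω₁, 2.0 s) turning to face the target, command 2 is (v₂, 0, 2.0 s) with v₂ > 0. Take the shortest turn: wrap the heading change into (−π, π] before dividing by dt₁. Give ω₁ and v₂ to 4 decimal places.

ω₁ = 0.3627, v₂ = 3.3541

heading to target = atan2(1−-5, -3.5−-0.5) = 2.0344
Δθ = wrap(2.0344 − 1.3090) = 0.7254; ω₁ = Δθ/dt₁ = 0.3627
distance = √((-3.5−-0.5)² + (1−-5)²) = 6.7082; v₂ = distance/dt₂ = 3.3541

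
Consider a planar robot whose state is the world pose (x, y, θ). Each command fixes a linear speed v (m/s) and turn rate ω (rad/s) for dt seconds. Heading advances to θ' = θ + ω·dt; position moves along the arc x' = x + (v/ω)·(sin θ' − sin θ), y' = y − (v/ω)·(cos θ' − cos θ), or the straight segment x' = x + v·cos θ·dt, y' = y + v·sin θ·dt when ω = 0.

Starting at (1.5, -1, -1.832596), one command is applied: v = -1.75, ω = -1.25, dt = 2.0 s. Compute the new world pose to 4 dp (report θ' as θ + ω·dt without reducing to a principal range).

θ' = -1.8326 + -1.25·2.0 = -4.3326
R = v/ω = -1.75/-1.25 = 1.4000
x' = 1.5 + 1.4000·(sin -4.3326 − sin -1.8326) = 4.1525
y' = -1 − 1.4000·(cos -4.3326 − cos -1.8326) = -0.8433

(4.1525, -0.8433, -4.3326)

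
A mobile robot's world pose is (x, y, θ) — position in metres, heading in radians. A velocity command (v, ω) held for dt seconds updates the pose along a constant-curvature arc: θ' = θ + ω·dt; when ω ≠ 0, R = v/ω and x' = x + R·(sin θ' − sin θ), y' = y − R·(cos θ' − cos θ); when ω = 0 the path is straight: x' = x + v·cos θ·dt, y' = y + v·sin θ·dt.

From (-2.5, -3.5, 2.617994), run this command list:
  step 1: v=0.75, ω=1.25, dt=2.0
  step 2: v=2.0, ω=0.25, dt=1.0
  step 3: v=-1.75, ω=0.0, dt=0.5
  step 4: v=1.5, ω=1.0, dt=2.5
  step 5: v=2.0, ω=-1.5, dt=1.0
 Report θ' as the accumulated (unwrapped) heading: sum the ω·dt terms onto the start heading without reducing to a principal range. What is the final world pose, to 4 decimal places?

step 1: θ'=5.1180 (R=0.6000) → pose (-3.3513, -4.2564, 5.1180)
step 2: θ'=5.3680 (R=8.0000) → pose (-2.3418, -5.9769, 5.3680)
step 3: θ'=5.3680 (straight) → pose (-2.8753, -5.2833, 5.3680)
step 4: θ'=7.8680 (R=1.5000) → pose (-0.1864, -4.3478, 7.8680)
step 5: θ'=6.3680 (R=-1.3333) → pose (1.0339, -3.0006, 6.3680)

(1.0339, -3.0006, 6.3680)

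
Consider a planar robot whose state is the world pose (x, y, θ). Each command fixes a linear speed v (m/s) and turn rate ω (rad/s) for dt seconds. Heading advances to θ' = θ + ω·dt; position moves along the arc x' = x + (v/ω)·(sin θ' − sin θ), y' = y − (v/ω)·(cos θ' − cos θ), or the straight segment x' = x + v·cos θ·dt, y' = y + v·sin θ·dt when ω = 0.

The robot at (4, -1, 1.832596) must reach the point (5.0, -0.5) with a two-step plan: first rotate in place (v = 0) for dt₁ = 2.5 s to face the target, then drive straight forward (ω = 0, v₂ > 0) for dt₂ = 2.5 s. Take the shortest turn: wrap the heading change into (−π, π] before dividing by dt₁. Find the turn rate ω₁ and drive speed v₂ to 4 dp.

heading to target = atan2(-0.5−-1, 5−4) = 0.4636
Δθ = wrap(0.4636 − 1.8326) = -1.3689; ω₁ = Δθ/dt₁ = -0.5476
distance = √((5−4)² + (-0.5−-1)²) = 1.1180; v₂ = distance/dt₂ = 0.4472

ω₁ = -0.5476, v₂ = 0.4472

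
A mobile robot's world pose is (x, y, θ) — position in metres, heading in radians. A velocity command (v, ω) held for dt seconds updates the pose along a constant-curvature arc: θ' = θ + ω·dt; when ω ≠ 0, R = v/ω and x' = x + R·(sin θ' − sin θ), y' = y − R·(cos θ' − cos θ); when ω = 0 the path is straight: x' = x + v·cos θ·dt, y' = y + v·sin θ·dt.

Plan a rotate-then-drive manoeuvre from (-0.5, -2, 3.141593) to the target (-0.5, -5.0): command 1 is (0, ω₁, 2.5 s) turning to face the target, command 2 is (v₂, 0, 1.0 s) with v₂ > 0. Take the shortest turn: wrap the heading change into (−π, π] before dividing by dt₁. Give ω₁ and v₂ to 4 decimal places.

ω₁ = 0.6283, v₂ = 3.0000

heading to target = atan2(-5−-2, -0.5−-0.5) = -1.5708
Δθ = wrap(-1.5708 − 3.1416) = 1.5708; ω₁ = Δθ/dt₁ = 0.6283
distance = √((-0.5−-0.5)² + (-5−-2)²) = 3.0000; v₂ = distance/dt₂ = 3.0000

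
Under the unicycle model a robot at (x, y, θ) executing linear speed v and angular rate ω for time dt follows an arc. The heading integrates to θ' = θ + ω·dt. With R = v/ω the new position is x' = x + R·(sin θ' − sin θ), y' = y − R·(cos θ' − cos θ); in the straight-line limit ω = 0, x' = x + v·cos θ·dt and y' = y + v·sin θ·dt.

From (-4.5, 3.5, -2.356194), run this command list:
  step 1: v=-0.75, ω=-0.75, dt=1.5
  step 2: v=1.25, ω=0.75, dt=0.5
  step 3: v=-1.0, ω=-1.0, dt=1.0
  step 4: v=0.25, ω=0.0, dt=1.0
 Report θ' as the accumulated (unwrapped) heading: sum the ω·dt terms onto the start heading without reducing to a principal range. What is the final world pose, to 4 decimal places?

step 1: θ'=-3.4812 (R=1.0000) → pose (-3.4598, 3.7358, -3.4812)
step 2: θ'=-3.1062 (R=1.6667) → pose (-4.0740, 3.8299, -3.1062)
step 3: θ'=-4.1062 (R=1.0000) → pose (-3.2167, 3.4003, -4.1062)
step 4: θ'=-4.1062 (straight) → pose (-3.3592, 3.6058, -4.1062)

(-3.3592, 3.6058, -4.1062)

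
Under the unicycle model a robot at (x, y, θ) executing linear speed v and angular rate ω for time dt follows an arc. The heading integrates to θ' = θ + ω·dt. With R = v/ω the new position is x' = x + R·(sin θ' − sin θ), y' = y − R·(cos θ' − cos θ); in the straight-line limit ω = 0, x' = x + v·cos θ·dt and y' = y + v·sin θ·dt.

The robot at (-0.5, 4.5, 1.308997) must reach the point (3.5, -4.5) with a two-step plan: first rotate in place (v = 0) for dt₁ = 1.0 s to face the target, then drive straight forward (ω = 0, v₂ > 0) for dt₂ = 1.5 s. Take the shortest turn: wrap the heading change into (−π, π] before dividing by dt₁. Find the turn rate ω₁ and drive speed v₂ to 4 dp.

ω₁ = -2.4616, v₂ = 6.5659

heading to target = atan2(-4.5−4.5, 3.5−-0.5) = -1.1526
Δθ = wrap(-1.1526 − 1.3090) = -2.4616; ω₁ = Δθ/dt₁ = -2.4616
distance = √((3.5−-0.5)² + (-4.5−4.5)²) = 9.8489; v₂ = distance/dt₂ = 6.5659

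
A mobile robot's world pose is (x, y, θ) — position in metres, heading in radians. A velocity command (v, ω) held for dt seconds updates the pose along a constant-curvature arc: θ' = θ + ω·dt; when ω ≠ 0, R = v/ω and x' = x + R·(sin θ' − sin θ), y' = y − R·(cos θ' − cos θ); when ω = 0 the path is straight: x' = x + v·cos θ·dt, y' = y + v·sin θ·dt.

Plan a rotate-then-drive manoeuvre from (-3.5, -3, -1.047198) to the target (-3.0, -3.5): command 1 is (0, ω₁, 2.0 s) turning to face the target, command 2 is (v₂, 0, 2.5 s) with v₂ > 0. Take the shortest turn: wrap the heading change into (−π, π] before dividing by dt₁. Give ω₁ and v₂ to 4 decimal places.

ω₁ = 0.1309, v₂ = 0.2828

heading to target = atan2(-3.5−-3, -3−-3.5) = -0.7854
Δθ = wrap(-0.7854 − -1.0472) = 0.2618; ω₁ = Δθ/dt₁ = 0.1309
distance = √((-3−-3.5)² + (-3.5−-3)²) = 0.7071; v₂ = distance/dt₂ = 0.2828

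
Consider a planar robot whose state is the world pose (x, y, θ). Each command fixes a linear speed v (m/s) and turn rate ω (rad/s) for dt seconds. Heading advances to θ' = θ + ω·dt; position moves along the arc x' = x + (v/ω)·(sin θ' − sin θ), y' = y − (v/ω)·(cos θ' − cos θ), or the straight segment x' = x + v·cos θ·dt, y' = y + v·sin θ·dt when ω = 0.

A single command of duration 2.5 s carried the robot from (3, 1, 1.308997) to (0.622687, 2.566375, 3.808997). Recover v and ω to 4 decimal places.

Δθ = 3.808997 − 1.308997 = 2.500000
ω = Δθ/dt = 2.500000/2.5 = 1.0000
R = Δx/(sin θ' − sin θ) = 1.5000
v = R·ω = 1.5000·1.0000 = 1.5000

v = 1.5000, ω = 1.0000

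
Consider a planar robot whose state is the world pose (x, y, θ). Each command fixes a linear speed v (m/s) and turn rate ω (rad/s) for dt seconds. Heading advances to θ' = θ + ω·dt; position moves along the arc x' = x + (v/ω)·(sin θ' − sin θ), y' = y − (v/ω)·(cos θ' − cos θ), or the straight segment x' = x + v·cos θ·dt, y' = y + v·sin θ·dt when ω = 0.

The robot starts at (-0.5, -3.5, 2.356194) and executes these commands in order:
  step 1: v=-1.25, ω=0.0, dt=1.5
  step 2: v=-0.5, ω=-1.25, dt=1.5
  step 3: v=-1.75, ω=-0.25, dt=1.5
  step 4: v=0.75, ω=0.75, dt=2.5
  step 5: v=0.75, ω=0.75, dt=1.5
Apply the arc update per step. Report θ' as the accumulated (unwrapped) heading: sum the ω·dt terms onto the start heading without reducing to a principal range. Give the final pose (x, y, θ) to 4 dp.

step 1: θ'=2.3562 (straight) → pose (0.8258, -4.8258, 2.3562)
step 2: θ'=0.4812 (R=0.4000) → pose (0.7281, -5.4632, 0.4812)
step 3: θ'=0.1062 (R=7.0000) → pose (-1.7698, -6.2187, 0.1062)
step 4: θ'=1.9812 (R=1.0000) → pose (-0.9588, -4.8254, 1.9812)
step 5: θ'=3.1062 (R=1.0000) → pose (-1.8404, -4.2250, 3.1062)

(-1.8404, -4.2250, 3.1062)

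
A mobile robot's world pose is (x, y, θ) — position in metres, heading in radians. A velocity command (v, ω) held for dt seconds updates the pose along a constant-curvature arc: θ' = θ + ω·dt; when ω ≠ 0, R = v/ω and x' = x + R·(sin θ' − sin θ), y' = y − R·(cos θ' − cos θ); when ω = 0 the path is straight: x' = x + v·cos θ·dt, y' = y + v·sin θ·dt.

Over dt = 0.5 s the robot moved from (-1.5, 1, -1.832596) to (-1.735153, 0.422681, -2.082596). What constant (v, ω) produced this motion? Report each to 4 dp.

Δθ = -2.082596 − -1.832596 = -0.250000
ω = Δθ/dt = -0.250000/0.5 = -0.5000
R = −Δy/(cos θ' − cos θ) = -2.5000
v = R·ω = -2.5000·-0.5000 = 1.2500

v = 1.2500, ω = -0.5000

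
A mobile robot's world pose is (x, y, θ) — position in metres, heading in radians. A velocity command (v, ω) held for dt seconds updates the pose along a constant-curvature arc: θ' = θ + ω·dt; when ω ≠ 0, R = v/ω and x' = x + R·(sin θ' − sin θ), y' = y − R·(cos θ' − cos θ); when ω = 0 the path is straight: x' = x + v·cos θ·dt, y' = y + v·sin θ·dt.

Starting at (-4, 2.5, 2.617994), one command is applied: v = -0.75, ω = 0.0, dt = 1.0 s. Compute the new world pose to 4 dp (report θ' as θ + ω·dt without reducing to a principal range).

(-3.3505, 2.1250, 2.6180)

θ' = 2.6180 + 0.0·1.0 = 2.6180
ω = 0 → straight: x' = -4 + -0.75·cos(2.6180)·1.0 = -3.3505
y' = 2.5 + -0.75·sin(2.6180)·1.0 = 2.1250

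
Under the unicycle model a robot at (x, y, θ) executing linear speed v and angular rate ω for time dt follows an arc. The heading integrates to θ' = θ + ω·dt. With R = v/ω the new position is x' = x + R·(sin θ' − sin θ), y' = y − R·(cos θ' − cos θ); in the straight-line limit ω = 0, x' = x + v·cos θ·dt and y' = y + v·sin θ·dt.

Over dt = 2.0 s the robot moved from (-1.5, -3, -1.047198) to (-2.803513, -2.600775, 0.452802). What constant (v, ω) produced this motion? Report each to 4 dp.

Δθ = 0.452802 − -1.047198 = 1.500000
ω = Δθ/dt = 1.500000/2.0 = 0.7500
R = Δx/(sin θ' − sin θ) = -1.0000
v = R·ω = -1.0000·0.7500 = -0.7500

v = -0.7500, ω = 0.7500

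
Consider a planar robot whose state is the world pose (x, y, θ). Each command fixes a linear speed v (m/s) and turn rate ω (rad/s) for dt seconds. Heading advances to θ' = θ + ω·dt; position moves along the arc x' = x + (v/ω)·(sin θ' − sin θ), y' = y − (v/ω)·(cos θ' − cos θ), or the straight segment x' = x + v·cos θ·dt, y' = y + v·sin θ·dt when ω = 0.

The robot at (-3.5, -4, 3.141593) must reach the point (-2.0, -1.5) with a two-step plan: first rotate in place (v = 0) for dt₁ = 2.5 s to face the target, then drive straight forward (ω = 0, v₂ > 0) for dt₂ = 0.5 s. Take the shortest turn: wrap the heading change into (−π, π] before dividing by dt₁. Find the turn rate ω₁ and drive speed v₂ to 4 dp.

ω₁ = -0.8445, v₂ = 5.8310

heading to target = atan2(-1.5−-4, -2−-3.5) = 1.0304
Δθ = wrap(1.0304 − 3.1416) = -2.1112; ω₁ = Δθ/dt₁ = -0.8445
distance = √((-2−-3.5)² + (-1.5−-4)²) = 2.9155; v₂ = distance/dt₂ = 5.8310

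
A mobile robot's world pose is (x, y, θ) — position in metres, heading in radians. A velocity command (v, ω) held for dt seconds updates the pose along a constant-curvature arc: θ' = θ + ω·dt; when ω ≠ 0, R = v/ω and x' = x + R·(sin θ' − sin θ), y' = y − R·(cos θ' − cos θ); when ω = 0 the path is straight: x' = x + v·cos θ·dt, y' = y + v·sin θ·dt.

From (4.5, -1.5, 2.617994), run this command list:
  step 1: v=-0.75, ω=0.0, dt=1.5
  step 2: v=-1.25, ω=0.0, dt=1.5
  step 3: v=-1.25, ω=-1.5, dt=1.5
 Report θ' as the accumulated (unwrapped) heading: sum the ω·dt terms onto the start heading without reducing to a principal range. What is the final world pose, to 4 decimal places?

(6.9812, -4.4992, 0.3680)

step 1: θ'=2.6180 (straight) → pose (5.4743, -2.0625, 2.6180)
step 2: θ'=2.6180 (straight) → pose (7.0981, -3.0000, 2.6180)
step 3: θ'=0.3680 (R=0.8333) → pose (6.9812, -4.4992, 0.3680)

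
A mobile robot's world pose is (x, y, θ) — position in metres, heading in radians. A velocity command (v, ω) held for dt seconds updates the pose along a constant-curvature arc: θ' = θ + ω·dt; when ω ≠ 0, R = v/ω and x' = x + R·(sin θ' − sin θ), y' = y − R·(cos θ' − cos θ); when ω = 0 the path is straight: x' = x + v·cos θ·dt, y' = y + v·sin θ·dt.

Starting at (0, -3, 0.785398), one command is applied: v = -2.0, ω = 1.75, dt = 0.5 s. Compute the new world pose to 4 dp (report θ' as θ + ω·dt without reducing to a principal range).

(-0.3302, -3.9104, 1.6604)

θ' = 0.7854 + 1.75·0.5 = 1.6604
R = v/ω = -2.0/1.75 = -1.1429
x' = 0 + -1.1429·(sin 1.6604 − sin 0.7854) = -0.3302
y' = -3 − -1.1429·(cos 1.6604 − cos 0.7854) = -3.9104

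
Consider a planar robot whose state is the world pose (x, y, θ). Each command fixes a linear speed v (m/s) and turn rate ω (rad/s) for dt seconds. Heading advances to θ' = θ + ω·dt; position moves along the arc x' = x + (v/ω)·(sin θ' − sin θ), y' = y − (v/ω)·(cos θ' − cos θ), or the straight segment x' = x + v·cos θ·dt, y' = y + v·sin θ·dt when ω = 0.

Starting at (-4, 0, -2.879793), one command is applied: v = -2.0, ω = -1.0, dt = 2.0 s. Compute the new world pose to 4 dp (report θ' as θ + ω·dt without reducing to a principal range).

(-1.5103, -2.2651, -4.8798)

θ' = -2.8798 + -1.0·2.0 = -4.8798
R = v/ω = -2.0/-1.0 = 2.0000
x' = -4 + 2.0000·(sin -4.8798 − sin -2.8798) = -1.5103
y' = 0 − 2.0000·(cos -4.8798 − cos -2.8798) = -2.2651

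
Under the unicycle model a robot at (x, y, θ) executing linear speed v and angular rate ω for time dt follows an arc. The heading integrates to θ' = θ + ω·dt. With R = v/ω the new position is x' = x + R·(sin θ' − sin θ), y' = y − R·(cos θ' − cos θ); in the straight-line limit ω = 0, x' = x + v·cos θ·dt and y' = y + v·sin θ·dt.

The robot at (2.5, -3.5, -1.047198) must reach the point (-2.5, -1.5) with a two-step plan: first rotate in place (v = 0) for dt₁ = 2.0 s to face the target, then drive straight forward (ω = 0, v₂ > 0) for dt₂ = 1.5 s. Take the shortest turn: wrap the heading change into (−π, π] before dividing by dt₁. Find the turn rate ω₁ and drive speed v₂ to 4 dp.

heading to target = atan2(-1.5−-3.5, -2.5−2.5) = 2.7611
Δθ = wrap(2.7611 − -1.0472) = -2.4749; ω₁ = Δθ/dt₁ = -1.2375
distance = √((-2.5−2.5)² + (-1.5−-3.5)²) = 5.3852; v₂ = distance/dt₂ = 3.5901

ω₁ = -1.2375, v₂ = 3.5901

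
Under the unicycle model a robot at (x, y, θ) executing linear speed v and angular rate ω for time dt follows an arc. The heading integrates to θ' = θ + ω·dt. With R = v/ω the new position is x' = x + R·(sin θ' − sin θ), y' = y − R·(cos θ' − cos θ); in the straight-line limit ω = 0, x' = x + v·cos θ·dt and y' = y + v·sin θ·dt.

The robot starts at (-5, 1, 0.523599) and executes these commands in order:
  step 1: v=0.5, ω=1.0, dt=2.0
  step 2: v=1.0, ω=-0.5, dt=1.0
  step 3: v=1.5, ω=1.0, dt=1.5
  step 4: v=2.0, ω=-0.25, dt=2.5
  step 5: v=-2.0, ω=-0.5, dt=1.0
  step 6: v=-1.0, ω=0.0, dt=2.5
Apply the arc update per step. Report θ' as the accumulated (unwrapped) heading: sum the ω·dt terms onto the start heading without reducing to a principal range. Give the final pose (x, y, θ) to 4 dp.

(-8.8304, 0.3617, 2.3986)

step 1: θ'=2.5236 (R=0.5000) → pose (-4.9603, 1.8405, 2.5236)
step 2: θ'=2.0236 (R=-2.0000) → pose (-5.5999, 2.5956, 2.0236)
step 3: θ'=3.5236 (R=1.5000) → pose (-7.5080, 3.3313, 3.5236)
step 4: θ'=2.8986 (R=-8.0000) → pose (-12.4151, 2.9897, 2.8986)
step 5: θ'=2.3986 (R=4.0000) → pose (-10.6716, 2.0530, 2.3986)
step 6: θ'=2.3986 (straight) → pose (-8.8304, 0.3617, 2.3986)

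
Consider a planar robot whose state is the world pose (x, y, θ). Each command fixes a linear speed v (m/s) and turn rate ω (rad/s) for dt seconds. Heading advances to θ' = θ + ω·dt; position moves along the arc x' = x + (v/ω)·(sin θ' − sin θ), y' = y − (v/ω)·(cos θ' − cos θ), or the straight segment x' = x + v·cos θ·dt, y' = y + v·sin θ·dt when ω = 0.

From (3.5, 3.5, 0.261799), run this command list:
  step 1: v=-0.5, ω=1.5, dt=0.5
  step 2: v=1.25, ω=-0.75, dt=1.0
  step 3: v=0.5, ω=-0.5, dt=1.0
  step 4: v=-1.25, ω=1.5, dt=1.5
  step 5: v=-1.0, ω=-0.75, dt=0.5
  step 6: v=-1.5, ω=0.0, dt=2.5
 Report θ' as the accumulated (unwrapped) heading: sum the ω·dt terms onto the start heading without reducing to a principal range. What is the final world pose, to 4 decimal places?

step 1: θ'=1.0118 (R=-0.3333) → pose (3.3037, 3.3548, 1.0118)
step 2: θ'=0.2618 (R=-1.6667) → pose (4.2853, 4.0808, 0.2618)
step 3: θ'=-0.2382 (R=-1.0000) → pose (4.7801, 4.0866, -0.2382)
step 4: θ'=2.0118 (R=-0.8333) → pose (3.8298, 2.9211, 2.0118)
step 5: θ'=1.6368 (R=1.3333) → pose (3.9545, 2.4399, 1.6368)
step 6: θ'=1.6368 (straight) → pose (4.2018, -1.3019, 1.6368)

(4.2018, -1.3019, 1.6368)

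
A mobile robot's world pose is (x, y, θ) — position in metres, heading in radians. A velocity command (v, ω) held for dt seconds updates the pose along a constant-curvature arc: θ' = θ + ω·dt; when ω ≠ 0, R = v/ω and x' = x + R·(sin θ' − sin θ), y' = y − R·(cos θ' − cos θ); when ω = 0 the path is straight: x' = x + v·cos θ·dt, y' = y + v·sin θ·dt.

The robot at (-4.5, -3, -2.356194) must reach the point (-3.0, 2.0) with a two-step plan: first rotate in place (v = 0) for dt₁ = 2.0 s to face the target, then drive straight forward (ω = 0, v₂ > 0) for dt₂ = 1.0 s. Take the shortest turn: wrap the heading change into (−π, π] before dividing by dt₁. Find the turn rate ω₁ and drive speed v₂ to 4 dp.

ω₁ = -1.3238, v₂ = 5.2202

heading to target = atan2(2−-3, -3−-4.5) = 1.2793
Δθ = wrap(1.2793 − -2.3562) = -2.6477; ω₁ = Δθ/dt₁ = -1.3238
distance = √((-3−-4.5)² + (2−-3)²) = 5.2202; v₂ = distance/dt₂ = 5.2202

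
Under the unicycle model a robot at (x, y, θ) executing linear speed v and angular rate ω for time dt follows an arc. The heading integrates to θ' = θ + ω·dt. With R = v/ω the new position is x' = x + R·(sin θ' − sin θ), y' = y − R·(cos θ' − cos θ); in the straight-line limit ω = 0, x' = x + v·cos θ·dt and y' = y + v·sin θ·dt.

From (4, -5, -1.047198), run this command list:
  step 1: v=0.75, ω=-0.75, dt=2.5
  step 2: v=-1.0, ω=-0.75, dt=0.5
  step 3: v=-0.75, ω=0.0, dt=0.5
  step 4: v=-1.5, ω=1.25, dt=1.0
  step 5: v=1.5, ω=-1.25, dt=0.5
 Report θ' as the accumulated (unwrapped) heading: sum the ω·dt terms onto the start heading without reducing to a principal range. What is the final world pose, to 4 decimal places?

step 1: θ'=-2.9222 (R=-1.0000) → pose (3.3516, -6.4760, -2.9222)
step 2: θ'=-3.2972 (R=1.3333) → pose (3.8484, -6.4602, -3.2972)
step 3: θ'=-3.2972 (straight) → pose (4.2189, -6.5183, -3.2972)
step 4: θ'=-2.0472 (R=-1.2000) → pose (5.4713, -5.8831, -2.0472)
step 5: θ'=-2.6722 (R=-1.2000) → pose (4.9477, -6.4030, -2.6722)

(4.9477, -6.4030, -2.6722)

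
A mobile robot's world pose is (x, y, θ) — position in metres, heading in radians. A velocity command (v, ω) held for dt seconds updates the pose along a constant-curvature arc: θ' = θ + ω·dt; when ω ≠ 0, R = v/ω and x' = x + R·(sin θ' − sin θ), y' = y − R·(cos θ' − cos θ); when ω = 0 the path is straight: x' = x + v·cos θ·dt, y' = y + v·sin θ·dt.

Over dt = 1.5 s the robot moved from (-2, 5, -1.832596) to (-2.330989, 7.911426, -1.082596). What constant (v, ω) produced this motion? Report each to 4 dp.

v = -2.0000, ω = 0.5000

Δθ = -1.082596 − -1.832596 = 0.750000
ω = Δθ/dt = 0.750000/1.5 = 0.5000
R = −Δy/(cos θ' − cos θ) = -4.0000
v = R·ω = -4.0000·0.5000 = -2.0000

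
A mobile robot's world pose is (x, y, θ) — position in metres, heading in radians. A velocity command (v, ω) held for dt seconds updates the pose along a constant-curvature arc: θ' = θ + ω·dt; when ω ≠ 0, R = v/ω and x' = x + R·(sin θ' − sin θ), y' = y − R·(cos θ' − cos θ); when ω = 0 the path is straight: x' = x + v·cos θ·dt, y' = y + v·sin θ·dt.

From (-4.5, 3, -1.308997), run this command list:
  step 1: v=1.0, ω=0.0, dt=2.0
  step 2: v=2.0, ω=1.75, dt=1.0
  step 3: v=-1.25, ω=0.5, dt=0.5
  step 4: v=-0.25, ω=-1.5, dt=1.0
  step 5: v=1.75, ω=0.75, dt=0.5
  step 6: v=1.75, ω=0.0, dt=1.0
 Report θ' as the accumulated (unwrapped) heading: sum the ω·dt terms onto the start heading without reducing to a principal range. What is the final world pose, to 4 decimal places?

step 1: θ'=-1.3090 (straight) → pose (-3.9824, 1.0681, -1.3090)
step 2: θ'=0.4410 (R=1.1429) → pose (-2.3906, 0.3304, 0.4410)
step 3: θ'=0.6910 (R=-2.5000) → pose (-2.9168, -0.0039, 0.6910)
step 4: θ'=-0.8090 (R=0.1667) → pose (-3.1436, 0.0095, -0.8090)
step 5: θ'=-0.4340 (R=2.3333) → pose (-2.4364, -0.4970, -0.4340)
step 6: θ'=-0.4340 (straight) → pose (-0.8486, -1.2328, -0.4340)

(-0.8486, -1.2328, -0.4340)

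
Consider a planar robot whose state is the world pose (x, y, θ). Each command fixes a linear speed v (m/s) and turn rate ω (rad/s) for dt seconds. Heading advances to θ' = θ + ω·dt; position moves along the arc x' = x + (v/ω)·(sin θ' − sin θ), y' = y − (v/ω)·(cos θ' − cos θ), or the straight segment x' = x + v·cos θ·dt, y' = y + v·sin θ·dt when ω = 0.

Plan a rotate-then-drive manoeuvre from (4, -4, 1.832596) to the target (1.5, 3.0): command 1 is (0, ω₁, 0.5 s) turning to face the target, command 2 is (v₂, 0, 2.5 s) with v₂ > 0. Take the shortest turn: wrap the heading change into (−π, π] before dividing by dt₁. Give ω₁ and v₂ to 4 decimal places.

heading to target = atan2(3−-4, 1.5−4) = 1.9138
Δθ = wrap(1.9138 − 1.8326) = 0.0812; ω₁ = Δθ/dt₁ = 0.1624
distance = √((1.5−4)² + (3−-4)²) = 7.4330; v₂ = distance/dt₂ = 2.9732

ω₁ = 0.1624, v₂ = 2.9732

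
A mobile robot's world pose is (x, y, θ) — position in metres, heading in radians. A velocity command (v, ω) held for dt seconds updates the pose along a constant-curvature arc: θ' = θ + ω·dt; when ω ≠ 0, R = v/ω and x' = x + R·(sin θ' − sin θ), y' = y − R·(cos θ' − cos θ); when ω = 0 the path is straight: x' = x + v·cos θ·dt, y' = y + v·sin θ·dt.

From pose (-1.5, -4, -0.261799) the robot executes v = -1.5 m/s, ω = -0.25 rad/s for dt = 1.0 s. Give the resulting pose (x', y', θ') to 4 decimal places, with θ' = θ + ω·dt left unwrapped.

(-2.8856, -3.4356, -0.5118)

θ' = -0.2618 + -0.25·1.0 = -0.5118
R = v/ω = -1.5/-0.25 = 6.0000
x' = -1.5 + 6.0000·(sin -0.5118 − sin -0.2618) = -2.8856
y' = -4 − 6.0000·(cos -0.5118 − cos -0.2618) = -3.4356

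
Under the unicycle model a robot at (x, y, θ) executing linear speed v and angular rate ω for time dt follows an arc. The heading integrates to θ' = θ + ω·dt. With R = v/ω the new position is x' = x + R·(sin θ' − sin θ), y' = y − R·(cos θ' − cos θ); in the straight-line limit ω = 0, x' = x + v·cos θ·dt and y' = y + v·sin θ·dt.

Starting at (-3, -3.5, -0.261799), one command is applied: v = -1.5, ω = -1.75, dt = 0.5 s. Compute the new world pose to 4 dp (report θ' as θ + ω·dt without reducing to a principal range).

θ' = -0.2618 + -1.75·0.5 = -1.1368
R = v/ω = -1.5/-1.75 = 0.8571
x' = -3 + 0.8571·(sin -1.1368 − sin -0.2618) = -3.5558
y' = -3.5 − 0.8571·(cos -1.1368 − cos -0.2618) = -3.0325

(-3.5558, -3.0325, -1.1368)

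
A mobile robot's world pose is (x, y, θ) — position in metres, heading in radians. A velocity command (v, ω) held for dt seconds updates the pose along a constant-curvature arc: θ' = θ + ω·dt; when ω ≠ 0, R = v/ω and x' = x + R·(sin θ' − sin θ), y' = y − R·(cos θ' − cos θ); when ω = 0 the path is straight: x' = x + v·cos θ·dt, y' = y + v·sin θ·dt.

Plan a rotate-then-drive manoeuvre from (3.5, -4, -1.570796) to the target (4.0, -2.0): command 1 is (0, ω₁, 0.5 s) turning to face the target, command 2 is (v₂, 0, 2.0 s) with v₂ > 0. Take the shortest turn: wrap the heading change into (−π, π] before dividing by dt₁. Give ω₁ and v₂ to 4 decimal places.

heading to target = atan2(-2−-4, 4−3.5) = 1.3258
Δθ = wrap(1.3258 − -1.5708) = 2.8966; ω₁ = Δθ/dt₁ = 5.7932
distance = √((4−3.5)² + (-2−-4)²) = 2.0616; v₂ = distance/dt₂ = 1.0308

ω₁ = 5.7932, v₂ = 1.0308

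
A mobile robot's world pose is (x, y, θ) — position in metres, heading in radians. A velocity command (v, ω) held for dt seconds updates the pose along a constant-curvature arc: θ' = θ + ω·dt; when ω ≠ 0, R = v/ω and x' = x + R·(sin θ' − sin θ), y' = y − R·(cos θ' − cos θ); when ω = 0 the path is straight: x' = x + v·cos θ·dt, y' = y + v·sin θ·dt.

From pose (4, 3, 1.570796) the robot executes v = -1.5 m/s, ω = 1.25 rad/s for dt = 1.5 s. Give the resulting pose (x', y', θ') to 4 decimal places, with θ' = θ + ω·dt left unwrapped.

(5.5594, 1.8551, 3.4458)

θ' = 1.5708 + 1.25·1.5 = 3.4458
R = v/ω = -1.5/1.25 = -1.2000
x' = 4 + -1.2000·(sin 3.4458 − sin 1.5708) = 5.5594
y' = 3 − -1.2000·(cos 3.4458 − cos 1.5708) = 1.8551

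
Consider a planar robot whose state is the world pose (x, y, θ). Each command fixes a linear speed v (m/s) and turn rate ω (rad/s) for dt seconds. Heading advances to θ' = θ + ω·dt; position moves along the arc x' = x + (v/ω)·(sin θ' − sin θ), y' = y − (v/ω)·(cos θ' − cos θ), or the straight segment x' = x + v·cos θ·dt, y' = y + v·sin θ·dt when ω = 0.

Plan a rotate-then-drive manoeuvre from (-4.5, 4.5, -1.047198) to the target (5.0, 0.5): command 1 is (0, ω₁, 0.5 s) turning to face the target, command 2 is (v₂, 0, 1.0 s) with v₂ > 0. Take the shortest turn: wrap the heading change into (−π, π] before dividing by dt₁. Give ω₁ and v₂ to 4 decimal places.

ω₁ = 1.2974, v₂ = 10.3078

heading to target = atan2(0.5−4.5, 5−-4.5) = -0.3985
Δθ = wrap(-0.3985 − -1.0472) = 0.6487; ω₁ = Δθ/dt₁ = 1.2974
distance = √((5−-4.5)² + (0.5−4.5)²) = 10.3078; v₂ = distance/dt₂ = 10.3078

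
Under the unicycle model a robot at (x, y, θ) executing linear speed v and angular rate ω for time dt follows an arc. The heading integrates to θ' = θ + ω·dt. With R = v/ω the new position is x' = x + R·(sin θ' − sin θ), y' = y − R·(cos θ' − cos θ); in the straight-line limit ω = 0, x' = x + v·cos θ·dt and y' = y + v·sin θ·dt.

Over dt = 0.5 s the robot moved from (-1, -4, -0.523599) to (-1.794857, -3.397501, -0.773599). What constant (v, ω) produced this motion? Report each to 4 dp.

v = -2.0000, ω = -0.5000

Δθ = -0.773599 − -0.523599 = -0.250000
ω = Δθ/dt = -0.250000/0.5 = -0.5000
R = Δx/(sin θ' − sin θ) = 4.0000
v = R·ω = 4.0000·-0.5000 = -2.0000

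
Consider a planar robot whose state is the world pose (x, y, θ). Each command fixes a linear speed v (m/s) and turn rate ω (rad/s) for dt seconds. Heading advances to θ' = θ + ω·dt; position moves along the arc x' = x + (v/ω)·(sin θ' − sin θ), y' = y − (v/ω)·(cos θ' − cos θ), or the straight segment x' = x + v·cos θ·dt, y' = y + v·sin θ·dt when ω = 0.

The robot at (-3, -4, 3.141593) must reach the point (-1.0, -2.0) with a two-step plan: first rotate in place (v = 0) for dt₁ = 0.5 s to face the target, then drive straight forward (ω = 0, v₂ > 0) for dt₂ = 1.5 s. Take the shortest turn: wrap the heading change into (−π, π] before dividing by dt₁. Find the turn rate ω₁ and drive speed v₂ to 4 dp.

ω₁ = -4.7124, v₂ = 1.8856

heading to target = atan2(-2−-4, -1−-3) = 0.7854
Δθ = wrap(0.7854 − 3.1416) = -2.3562; ω₁ = Δθ/dt₁ = -4.7124
distance = √((-1−-3)² + (-2−-4)²) = 2.8284; v₂ = distance/dt₂ = 1.8856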